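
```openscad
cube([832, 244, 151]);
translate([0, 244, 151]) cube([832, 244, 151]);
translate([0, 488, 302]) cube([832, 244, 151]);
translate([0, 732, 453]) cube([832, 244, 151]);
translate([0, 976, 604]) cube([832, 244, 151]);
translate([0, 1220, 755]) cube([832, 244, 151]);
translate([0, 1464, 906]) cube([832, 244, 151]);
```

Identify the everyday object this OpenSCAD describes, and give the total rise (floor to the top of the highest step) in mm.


A staircase. The total rise is 1057 mm.

7 identical blocks, each offset up and back from the previous — a staircase. Each step is 151 mm tall and there are 7 of them, so the total rise is 7 × 151 = 1057 mm.


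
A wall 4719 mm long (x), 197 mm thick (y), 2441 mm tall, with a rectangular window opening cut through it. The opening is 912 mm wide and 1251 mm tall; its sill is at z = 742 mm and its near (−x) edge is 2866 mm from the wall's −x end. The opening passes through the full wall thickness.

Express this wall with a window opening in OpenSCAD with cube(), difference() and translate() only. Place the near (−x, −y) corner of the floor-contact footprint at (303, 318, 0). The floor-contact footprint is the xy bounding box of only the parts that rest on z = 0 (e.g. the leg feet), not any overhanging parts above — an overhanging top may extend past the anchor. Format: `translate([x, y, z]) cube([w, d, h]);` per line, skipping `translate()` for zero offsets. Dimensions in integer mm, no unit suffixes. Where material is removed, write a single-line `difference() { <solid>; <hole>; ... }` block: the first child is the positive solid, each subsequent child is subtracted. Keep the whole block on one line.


difference() { translate([303, 318, 0]) cube([4719, 197, 2441]); translate([3169, 318, 742]) cube([912, 197, 1251]); }


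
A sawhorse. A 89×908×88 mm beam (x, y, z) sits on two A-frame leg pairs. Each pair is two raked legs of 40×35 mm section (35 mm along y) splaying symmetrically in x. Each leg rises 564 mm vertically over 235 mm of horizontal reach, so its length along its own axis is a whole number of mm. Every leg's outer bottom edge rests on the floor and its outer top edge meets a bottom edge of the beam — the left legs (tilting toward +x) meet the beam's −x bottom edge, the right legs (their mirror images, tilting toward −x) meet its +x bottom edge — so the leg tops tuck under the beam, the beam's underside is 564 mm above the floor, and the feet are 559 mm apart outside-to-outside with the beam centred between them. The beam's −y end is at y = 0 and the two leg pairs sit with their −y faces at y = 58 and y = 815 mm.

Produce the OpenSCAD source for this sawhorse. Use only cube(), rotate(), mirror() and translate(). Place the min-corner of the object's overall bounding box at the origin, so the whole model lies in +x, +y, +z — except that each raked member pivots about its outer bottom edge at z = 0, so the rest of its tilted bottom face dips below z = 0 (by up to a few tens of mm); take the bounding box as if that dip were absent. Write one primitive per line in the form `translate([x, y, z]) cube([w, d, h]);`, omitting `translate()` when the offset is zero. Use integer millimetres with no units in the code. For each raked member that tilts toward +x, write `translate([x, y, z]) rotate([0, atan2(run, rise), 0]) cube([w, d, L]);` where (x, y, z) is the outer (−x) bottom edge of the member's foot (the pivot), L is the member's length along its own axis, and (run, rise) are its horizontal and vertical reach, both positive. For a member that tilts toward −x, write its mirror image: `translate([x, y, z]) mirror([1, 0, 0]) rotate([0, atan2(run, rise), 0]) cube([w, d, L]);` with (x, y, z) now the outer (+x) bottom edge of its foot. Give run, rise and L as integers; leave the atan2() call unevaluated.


translate([235, 0, 564]) cube([89, 908, 88]);
translate([0, 58, 0]) rotate([0, atan2(235, 564), 0]) cube([40, 35, 611]);
translate([559, 58, 0]) mirror([1, 0, 0]) rotate([0, atan2(235, 564), 0]) cube([40, 35, 611]);
translate([0, 815, 0]) rotate([0, atan2(235, 564), 0]) cube([40, 35, 611]);
translate([559, 815, 0]) mirror([1, 0, 0]) rotate([0, atan2(235, 564), 0]) cube([40, 35, 611]);


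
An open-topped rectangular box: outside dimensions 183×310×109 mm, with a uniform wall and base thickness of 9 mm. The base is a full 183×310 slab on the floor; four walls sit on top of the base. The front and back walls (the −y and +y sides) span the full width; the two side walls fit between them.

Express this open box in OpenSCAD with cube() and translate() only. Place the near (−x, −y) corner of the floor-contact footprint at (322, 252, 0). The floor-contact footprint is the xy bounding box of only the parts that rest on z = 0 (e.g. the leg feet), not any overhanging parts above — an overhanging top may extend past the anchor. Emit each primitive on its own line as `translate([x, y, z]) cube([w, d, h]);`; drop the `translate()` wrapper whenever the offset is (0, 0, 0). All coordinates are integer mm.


translate([322, 252, 0]) cube([183, 310, 9]);
translate([322, 252, 9]) cube([183, 9, 100]);
translate([322, 553, 9]) cube([183, 9, 100]);
translate([322, 261, 9]) cube([9, 292, 100]);
translate([496, 261, 9]) cube([9, 292, 100]);


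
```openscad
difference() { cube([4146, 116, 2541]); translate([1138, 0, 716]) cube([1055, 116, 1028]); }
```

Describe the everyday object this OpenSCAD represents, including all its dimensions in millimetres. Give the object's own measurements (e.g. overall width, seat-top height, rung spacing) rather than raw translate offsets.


A wall 4146 mm long (x), 116 mm thick (y), 2541 mm tall, with a rectangular window opening cut through it. The opening is 1055 mm wide and 1028 mm tall; its sill is at z = 716 mm and its near (−x) edge is 1138 mm from the wall's −x end. The opening passes through the full wall thickness.


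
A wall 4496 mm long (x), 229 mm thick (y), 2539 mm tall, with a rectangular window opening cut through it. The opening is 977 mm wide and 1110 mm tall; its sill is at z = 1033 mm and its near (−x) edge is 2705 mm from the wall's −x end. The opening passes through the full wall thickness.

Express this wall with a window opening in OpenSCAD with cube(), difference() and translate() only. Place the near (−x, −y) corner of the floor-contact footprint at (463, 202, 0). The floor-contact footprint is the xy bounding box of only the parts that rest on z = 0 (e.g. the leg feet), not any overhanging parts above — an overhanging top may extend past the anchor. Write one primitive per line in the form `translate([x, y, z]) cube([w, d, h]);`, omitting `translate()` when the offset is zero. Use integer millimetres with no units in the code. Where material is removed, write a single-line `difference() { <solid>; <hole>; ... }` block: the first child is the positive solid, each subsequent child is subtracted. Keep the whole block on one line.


difference() { translate([463, 202, 0]) cube([4496, 229, 2539]); translate([3168, 202, 1033]) cube([977, 229, 1110]); }


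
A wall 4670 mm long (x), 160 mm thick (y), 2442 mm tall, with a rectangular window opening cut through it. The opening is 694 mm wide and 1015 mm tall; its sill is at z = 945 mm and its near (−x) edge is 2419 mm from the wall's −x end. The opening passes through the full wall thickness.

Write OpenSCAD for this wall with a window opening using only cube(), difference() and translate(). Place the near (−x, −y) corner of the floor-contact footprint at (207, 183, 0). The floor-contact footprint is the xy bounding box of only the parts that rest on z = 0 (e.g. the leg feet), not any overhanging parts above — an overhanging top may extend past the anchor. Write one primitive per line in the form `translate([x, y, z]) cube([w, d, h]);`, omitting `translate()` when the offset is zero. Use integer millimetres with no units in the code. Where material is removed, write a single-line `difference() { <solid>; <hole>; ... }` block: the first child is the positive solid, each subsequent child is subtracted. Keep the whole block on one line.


difference() { translate([207, 183, 0]) cube([4670, 160, 2442]); translate([2626, 183, 945]) cube([694, 160, 1015]); }


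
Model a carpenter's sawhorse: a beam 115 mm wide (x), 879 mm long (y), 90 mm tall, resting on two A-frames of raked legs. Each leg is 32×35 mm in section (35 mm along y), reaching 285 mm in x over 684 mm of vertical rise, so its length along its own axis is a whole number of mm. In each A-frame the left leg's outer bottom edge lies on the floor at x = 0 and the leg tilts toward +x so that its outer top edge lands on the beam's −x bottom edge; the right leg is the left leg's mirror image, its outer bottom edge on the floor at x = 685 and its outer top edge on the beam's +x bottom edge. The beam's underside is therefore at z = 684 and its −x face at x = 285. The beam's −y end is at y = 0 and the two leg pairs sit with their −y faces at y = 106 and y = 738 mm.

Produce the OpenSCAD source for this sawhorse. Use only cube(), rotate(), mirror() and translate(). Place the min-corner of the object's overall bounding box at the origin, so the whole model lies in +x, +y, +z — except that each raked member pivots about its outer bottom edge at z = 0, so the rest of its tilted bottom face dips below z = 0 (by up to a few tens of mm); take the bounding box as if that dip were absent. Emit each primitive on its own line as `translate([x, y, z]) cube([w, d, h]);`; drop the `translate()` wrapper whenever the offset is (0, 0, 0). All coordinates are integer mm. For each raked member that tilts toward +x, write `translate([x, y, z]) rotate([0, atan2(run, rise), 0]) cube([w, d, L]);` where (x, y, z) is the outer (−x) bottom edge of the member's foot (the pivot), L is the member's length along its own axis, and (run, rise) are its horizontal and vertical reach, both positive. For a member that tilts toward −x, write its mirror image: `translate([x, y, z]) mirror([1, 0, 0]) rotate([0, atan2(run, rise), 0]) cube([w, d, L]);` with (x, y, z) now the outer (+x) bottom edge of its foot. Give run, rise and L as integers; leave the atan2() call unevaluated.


translate([285, 0, 684]) cube([115, 879, 90]);
translate([0, 106, 0]) rotate([0, atan2(285, 684), 0]) cube([32, 35, 741]);
translate([685, 106, 0]) mirror([1, 0, 0]) rotate([0, atan2(285, 684), 0]) cube([32, 35, 741]);
translate([0, 738, 0]) rotate([0, atan2(285, 684), 0]) cube([32, 35, 741]);
translate([685, 738, 0]) mirror([1, 0, 0]) rotate([0, atan2(285, 684), 0]) cube([32, 35, 741]);


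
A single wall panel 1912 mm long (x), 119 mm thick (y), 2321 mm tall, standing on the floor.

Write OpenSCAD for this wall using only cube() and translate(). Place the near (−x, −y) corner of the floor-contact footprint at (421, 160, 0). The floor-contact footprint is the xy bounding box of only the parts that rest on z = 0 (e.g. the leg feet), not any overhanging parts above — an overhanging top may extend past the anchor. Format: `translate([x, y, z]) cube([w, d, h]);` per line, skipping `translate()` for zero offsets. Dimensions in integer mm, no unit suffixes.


translate([421, 160, 0]) cube([1912, 119, 2321]);


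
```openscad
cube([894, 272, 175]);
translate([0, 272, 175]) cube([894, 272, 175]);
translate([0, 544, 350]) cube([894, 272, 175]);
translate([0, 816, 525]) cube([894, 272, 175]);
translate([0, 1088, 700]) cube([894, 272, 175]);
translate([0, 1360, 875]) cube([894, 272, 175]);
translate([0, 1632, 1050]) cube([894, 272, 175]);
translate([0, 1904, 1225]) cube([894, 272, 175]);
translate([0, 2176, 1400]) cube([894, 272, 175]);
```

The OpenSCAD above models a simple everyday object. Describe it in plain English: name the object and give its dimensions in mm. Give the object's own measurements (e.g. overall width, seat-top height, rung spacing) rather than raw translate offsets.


A straight staircase of 9 solid steps. Each step is 894 mm wide (x), 272 mm deep (y, the going) and 175 mm tall (the rise). The first step rests on the floor; each subsequent step sits one going further in +y and one rise higher in +z, directly behind and above the previous step with no overlap.


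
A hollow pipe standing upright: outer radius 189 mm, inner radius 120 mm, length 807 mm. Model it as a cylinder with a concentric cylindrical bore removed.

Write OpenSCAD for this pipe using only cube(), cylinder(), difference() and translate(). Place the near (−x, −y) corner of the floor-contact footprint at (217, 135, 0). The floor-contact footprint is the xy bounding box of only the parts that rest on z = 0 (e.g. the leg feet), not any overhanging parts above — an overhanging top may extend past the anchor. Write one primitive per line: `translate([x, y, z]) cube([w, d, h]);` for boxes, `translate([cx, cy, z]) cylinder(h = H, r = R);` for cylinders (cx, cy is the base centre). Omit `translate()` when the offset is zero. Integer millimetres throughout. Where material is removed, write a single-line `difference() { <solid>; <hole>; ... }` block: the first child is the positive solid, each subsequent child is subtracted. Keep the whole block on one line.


difference() { translate([406, 324, 0]) cylinder(h = 807, r = 189); translate([406, 324, 0]) cylinder(h = 807, r = 120); }


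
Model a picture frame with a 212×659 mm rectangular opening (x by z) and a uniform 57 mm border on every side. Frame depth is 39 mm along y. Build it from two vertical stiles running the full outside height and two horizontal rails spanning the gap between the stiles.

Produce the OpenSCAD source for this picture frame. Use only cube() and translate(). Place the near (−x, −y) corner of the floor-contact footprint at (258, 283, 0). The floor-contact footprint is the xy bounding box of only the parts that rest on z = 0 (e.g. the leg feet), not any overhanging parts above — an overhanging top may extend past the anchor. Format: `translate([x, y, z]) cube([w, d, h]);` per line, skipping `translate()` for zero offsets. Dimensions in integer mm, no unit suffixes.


translate([258, 283, 0]) cube([57, 39, 773]);
translate([527, 283, 0]) cube([57, 39, 773]);
translate([315, 283, 0]) cube([212, 39, 57]);
translate([315, 283, 716]) cube([212, 39, 57]);


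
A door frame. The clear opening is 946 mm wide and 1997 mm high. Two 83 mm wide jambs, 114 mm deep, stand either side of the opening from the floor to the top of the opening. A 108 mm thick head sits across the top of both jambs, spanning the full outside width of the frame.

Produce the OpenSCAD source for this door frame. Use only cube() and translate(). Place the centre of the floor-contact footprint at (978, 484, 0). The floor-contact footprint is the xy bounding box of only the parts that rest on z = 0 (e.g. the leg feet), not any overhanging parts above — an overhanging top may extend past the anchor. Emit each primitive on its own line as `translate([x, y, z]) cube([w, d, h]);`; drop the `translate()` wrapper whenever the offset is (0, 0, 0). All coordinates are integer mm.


translate([422, 427, 0]) cube([83, 114, 1997]);
translate([1451, 427, 0]) cube([83, 114, 1997]);
translate([422, 427, 1997]) cube([1112, 114, 108]);


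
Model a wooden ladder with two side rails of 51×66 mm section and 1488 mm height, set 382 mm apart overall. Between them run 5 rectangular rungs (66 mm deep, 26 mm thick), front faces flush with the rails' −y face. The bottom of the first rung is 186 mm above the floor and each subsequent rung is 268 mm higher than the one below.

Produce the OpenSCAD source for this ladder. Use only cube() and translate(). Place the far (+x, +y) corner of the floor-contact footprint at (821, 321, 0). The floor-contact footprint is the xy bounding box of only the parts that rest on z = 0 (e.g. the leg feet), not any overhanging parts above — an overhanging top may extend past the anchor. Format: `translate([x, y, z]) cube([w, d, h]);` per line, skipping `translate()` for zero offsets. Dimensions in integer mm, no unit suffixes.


translate([439, 255, 0]) cube([51, 66, 1488]);
translate([770, 255, 0]) cube([51, 66, 1488]);
translate([490, 255, 186]) cube([280, 66, 26]);
translate([490, 255, 454]) cube([280, 66, 26]);
translate([490, 255, 722]) cube([280, 66, 26]);
translate([490, 255, 990]) cube([280, 66, 26]);
translate([490, 255, 1258]) cube([280, 66, 26]);


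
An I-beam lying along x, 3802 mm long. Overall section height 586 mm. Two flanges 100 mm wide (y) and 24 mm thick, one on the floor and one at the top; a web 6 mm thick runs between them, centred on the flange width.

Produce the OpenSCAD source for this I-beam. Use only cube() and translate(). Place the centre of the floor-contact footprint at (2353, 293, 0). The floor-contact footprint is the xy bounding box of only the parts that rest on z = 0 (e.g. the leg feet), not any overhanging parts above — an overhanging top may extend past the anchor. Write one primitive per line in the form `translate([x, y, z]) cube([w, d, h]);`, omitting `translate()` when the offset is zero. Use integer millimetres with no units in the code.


translate([452, 243, 0]) cube([3802, 100, 24]);
translate([452, 290, 24]) cube([3802, 6, 538]);
translate([452, 243, 562]) cube([3802, 100, 24]);


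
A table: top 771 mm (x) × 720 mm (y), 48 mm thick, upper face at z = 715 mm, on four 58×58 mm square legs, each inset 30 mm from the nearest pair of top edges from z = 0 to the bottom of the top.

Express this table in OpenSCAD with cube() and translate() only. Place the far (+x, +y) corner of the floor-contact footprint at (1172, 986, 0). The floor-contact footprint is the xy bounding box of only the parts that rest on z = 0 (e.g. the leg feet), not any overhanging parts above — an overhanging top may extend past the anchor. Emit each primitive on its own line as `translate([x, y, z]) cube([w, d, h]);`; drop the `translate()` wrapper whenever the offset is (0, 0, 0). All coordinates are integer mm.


translate([431, 296, 667]) cube([771, 720, 48]);
translate([461, 326, 0]) cube([58, 58, 667]);
translate([1114, 326, 0]) cube([58, 58, 667]);
translate([461, 928, 0]) cube([58, 58, 667]);
translate([1114, 928, 0]) cube([58, 58, 667]);


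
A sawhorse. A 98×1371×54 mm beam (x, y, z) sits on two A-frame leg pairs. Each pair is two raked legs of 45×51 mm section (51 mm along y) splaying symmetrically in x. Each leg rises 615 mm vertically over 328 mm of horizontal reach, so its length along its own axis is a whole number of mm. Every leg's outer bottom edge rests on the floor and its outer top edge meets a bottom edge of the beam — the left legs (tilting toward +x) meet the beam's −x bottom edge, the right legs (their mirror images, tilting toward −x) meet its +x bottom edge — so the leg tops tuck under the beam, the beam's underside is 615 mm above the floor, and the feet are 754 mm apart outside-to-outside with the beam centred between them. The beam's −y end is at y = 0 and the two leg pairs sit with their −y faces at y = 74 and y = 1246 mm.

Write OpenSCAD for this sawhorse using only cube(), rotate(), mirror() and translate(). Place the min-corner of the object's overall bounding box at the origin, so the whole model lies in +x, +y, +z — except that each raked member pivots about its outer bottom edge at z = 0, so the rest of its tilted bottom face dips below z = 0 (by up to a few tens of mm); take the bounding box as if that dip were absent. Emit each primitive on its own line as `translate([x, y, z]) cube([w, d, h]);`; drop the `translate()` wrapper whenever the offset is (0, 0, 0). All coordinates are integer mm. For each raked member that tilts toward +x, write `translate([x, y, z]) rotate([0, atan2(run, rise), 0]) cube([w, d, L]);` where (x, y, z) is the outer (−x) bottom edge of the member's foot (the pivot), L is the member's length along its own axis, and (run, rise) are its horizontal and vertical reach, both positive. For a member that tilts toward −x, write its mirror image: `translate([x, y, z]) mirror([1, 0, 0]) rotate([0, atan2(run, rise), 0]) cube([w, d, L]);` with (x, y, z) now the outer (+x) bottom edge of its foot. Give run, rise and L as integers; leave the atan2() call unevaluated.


translate([328, 0, 615]) cube([98, 1371, 54]);
translate([0, 74, 0]) rotate([0, atan2(328, 615), 0]) cube([45, 51, 697]);
translate([754, 74, 0]) mirror([1, 0, 0]) rotate([0, atan2(328, 615), 0]) cube([45, 51, 697]);
translate([0, 1246, 0]) rotate([0, atan2(328, 615), 0]) cube([45, 51, 697]);
translate([754, 1246, 0]) mirror([1, 0, 0]) rotate([0, atan2(328, 615), 0]) cube([45, 51, 697]);


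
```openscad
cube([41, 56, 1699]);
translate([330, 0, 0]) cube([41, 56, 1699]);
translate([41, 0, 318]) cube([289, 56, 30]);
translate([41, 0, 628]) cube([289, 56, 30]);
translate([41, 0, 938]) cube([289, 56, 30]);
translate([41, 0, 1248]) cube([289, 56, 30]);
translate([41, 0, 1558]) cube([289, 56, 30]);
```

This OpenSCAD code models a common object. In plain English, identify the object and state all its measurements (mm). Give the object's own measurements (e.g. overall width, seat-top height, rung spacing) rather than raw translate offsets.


A straight ladder. Two 41×56 mm vertical rails, 1699 mm tall, stand 371 mm apart (outside-to-outside) with their front faces coplanar on the −y side. 5 rungs, each 56 mm deep and 30 mm tall, span between the inner faces of the rails, front faces flush with the rails. The lowest rung's underside is at z = 318 mm and rungs are spaced 310 mm apart (underside to underside).


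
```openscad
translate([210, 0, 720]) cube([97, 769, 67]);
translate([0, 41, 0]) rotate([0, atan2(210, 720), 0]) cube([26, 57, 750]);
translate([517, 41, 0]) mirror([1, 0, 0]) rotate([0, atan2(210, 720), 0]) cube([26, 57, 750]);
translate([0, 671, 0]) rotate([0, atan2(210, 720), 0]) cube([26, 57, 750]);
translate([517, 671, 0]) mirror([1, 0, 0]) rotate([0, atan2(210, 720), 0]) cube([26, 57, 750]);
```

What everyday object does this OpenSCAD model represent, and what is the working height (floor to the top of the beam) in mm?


A sawhorse. The overall height is 787 mm.

A beam across two mirrored pairs of raked legs — a sawhorse. The beam's underside is at z = 720 (matching the legs' vertical rise in atan2(210, 720)) and the beam is 67 mm tall, so its top is at 720 + 67 = 787 mm. The raked legs top out at the beam's underside, so that is the highest point.


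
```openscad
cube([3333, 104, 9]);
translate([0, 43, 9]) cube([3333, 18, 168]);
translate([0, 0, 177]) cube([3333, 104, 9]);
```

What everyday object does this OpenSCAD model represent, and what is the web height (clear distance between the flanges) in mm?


An I-beam. The web height is 168 mm.

Two wide flanges with a thin centred web — an I-beam. Overall 186 mm minus two 9 mm flanges gives a web of 186 − 2·9 = 168 mm.


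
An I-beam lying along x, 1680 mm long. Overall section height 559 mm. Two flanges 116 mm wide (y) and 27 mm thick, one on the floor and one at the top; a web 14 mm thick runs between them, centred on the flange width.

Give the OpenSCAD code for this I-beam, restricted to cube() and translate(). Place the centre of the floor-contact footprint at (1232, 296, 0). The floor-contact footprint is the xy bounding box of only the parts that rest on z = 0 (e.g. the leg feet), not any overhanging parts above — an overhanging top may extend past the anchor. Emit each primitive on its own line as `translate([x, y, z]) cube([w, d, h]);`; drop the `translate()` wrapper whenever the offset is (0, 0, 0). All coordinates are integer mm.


translate([392, 238, 0]) cube([1680, 116, 27]);
translate([392, 289, 27]) cube([1680, 14, 505]);
translate([392, 238, 532]) cube([1680, 116, 27]);


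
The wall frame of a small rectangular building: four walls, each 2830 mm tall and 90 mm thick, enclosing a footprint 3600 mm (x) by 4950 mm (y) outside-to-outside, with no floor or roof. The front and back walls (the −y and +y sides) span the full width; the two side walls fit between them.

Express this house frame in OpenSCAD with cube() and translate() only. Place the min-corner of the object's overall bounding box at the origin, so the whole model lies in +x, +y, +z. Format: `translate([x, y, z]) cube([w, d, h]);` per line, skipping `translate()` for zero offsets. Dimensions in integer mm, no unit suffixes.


cube([3600, 90, 2830]);
translate([0, 4860, 0]) cube([3600, 90, 2830]);
translate([0, 90, 0]) cube([90, 4770, 2830]);
translate([3510, 90, 0]) cube([90, 4770, 2830]);


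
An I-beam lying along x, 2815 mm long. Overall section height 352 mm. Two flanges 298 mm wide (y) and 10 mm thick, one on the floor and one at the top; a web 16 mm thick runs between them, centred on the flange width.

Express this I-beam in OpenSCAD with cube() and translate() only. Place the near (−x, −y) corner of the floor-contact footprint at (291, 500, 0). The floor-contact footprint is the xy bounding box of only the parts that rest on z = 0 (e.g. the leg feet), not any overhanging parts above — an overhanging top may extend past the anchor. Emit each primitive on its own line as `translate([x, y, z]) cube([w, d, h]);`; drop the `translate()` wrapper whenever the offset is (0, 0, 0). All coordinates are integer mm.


translate([291, 500, 0]) cube([2815, 298, 10]);
translate([291, 641, 10]) cube([2815, 16, 332]);
translate([291, 500, 342]) cube([2815, 298, 10]);


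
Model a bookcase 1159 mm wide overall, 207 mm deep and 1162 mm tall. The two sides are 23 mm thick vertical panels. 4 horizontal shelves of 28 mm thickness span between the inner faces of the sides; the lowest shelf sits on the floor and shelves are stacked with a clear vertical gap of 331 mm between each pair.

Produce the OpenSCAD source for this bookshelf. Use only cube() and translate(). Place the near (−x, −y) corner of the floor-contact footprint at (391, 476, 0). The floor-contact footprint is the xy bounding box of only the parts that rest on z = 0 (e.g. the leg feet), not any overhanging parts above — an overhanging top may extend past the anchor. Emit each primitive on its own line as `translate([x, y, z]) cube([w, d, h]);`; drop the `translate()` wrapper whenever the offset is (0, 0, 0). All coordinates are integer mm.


translate([391, 476, 0]) cube([23, 207, 1162]);
translate([1527, 476, 0]) cube([23, 207, 1162]);
translate([414, 476, 0]) cube([1113, 207, 28]);
translate([414, 476, 359]) cube([1113, 207, 28]);
translate([414, 476, 718]) cube([1113, 207, 28]);
translate([414, 476, 1077]) cube([1113, 207, 28]);


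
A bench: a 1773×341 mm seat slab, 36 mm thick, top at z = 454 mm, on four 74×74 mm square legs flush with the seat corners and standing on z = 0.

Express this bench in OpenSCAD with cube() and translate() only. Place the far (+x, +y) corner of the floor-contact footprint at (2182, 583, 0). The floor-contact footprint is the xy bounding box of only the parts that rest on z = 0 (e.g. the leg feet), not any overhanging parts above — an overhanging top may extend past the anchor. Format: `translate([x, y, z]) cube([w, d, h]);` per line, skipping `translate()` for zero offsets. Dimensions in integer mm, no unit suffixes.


// leg_h = 454 − 36 = 418
translate([409, 242, 418]) cube([1773, 341, 36]);
translate([409, 242, 0]) cube([74, 74, 418]);
translate([409, 509, 0]) cube([74, 74, 418]);
translate([2108, 242, 0]) cube([74, 74, 418]);
translate([2108, 509, 0]) cube([74, 74, 418]);


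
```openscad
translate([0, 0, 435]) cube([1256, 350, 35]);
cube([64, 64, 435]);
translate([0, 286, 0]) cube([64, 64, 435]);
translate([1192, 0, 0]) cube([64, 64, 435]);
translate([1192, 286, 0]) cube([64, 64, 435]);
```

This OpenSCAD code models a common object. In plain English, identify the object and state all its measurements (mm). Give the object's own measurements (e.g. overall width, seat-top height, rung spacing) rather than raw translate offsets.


A bench: a 1256×350 mm seat slab, 35 mm thick, top at z = 470 mm, on four 64×64 mm square legs flush with the seat corners and standing on z = 0.


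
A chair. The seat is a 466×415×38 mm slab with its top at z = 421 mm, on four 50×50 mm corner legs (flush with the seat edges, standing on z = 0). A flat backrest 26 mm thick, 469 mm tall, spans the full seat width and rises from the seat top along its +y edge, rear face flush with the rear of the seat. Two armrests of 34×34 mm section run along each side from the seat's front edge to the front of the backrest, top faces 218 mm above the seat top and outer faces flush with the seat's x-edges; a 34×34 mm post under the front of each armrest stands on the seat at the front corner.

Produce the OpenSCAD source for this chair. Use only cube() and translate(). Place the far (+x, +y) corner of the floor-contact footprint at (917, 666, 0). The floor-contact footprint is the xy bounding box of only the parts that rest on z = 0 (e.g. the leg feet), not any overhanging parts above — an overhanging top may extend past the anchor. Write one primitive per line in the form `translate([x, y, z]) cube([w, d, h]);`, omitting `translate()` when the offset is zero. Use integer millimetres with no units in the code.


translate([451, 251, 383]) cube([466, 415, 38]);
translate([451, 251, 0]) cube([50, 50, 383]);
translate([867, 251, 0]) cube([50, 50, 383]);
translate([451, 616, 0]) cube([50, 50, 383]);
translate([867, 616, 0]) cube([50, 50, 383]);
translate([451, 640, 421]) cube([466, 26, 469]);
translate([451, 251, 605]) cube([34, 389, 34]);
translate([883, 251, 605]) cube([34, 389, 34]);
translate([451, 251, 421]) cube([34, 34, 184]);
translate([883, 251, 421]) cube([34, 34, 184]);


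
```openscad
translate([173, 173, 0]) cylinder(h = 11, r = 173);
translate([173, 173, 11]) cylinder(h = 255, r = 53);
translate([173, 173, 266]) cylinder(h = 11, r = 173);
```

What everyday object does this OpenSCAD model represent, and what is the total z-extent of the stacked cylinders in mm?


A spool. The overall height is 277 mm.

Three coaxial cylinders, large–small–large — a spool. Two 11 mm flanges and a 255 mm core give 11 + 255 + 11 = 277 mm.


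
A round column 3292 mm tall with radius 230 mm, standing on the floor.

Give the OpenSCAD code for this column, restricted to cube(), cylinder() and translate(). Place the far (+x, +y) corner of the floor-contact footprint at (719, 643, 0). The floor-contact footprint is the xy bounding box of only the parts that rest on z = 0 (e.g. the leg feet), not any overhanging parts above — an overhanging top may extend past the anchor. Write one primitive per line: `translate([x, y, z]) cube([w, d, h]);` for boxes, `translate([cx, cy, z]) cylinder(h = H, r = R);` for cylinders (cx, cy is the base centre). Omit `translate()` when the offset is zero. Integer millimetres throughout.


translate([489, 413, 0]) cylinder(h = 3292, r = 230);


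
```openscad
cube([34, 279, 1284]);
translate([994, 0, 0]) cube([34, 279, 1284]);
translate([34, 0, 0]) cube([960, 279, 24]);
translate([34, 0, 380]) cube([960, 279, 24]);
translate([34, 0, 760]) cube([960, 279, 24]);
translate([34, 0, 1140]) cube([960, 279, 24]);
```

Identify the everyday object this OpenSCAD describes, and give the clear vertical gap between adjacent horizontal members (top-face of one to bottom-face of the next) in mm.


A bookshelf. The clear shelf gap is 356 mm.

Two tall side panels with 4 horizontal boards between them — a bookshelf. The first two shelf undersides are at z = 0 and z = 380; with shelf thickness 24, the clear gap is 380 − 0 − 24 = 356 mm.


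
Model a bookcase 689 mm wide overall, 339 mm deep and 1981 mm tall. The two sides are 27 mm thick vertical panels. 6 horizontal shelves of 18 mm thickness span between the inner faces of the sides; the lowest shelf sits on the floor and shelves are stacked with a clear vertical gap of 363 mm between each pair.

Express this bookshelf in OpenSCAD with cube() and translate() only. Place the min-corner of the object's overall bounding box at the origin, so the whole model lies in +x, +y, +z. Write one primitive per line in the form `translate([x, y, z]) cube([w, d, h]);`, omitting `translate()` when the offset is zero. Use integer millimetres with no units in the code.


cube([27, 339, 1981]);
translate([662, 0, 0]) cube([27, 339, 1981]);
translate([27, 0, 0]) cube([635, 339, 18]);
translate([27, 0, 381]) cube([635, 339, 18]);
translate([27, 0, 762]) cube([635, 339, 18]);
translate([27, 0, 1143]) cube([635, 339, 18]);
translate([27, 0, 1524]) cube([635, 339, 18]);
translate([27, 0, 1905]) cube([635, 339, 18]);


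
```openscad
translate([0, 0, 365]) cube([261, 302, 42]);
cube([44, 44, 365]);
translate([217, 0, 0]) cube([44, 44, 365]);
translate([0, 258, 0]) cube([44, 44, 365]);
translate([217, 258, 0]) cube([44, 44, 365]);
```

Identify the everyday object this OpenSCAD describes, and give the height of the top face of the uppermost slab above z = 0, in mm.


A stool. The seat height is 407 mm.

A 261×302×42 slab at z = 365 on four corner posts — a stool. The seat top is 365 + 42 = 407 mm.


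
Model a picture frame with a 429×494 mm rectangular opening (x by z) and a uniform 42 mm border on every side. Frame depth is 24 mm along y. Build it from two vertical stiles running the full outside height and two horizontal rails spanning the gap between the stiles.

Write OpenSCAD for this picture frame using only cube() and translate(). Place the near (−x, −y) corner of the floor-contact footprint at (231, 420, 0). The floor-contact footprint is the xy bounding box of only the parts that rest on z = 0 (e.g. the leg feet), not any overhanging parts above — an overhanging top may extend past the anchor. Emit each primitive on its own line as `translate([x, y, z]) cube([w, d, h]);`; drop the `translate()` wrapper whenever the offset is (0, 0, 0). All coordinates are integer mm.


translate([231, 420, 0]) cube([42, 24, 578]);
translate([702, 420, 0]) cube([42, 24, 578]);
translate([273, 420, 0]) cube([429, 24, 42]);
translate([273, 420, 536]) cube([429, 24, 42]);


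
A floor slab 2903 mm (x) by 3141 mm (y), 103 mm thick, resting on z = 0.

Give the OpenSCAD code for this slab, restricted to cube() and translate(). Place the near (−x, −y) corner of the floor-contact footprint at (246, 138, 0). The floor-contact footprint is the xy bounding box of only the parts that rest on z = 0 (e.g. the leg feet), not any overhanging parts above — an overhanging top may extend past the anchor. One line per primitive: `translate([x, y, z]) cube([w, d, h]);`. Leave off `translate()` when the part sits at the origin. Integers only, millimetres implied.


translate([246, 138, 0]) cube([2903, 3141, 103]);


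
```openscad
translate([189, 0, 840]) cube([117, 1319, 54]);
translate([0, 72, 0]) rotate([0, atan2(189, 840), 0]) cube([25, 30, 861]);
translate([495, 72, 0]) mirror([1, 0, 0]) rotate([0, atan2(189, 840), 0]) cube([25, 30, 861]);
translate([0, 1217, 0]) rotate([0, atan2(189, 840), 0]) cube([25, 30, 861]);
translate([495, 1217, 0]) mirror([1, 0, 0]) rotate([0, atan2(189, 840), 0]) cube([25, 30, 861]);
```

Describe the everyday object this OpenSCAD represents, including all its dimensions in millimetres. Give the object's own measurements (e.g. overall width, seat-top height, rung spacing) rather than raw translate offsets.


A sawhorse. A 117×1319×54 mm beam (x, y, z) sits on two A-frame leg pairs. Each pair is two raked legs of 25×30 mm section (30 mm along y) splaying symmetrically in x. Each leg rises 840 mm vertically over 189 mm of horizontal reach and is 861 mm long along its own axis. Every leg's outer bottom edge rests on the floor and its outer top edge meets a bottom edge of the beam — the left legs (tilting toward +x) meet the beam's −x bottom edge, the right legs (their mirror images, tilting toward −x) meet its +x bottom edge — so the leg tops tuck under the beam, the beam's underside is 840 mm above the floor, and the feet are 495 mm apart outside-to-outside with the beam centred between them. The two leg pairs are set in 72 mm from either end of the beam.


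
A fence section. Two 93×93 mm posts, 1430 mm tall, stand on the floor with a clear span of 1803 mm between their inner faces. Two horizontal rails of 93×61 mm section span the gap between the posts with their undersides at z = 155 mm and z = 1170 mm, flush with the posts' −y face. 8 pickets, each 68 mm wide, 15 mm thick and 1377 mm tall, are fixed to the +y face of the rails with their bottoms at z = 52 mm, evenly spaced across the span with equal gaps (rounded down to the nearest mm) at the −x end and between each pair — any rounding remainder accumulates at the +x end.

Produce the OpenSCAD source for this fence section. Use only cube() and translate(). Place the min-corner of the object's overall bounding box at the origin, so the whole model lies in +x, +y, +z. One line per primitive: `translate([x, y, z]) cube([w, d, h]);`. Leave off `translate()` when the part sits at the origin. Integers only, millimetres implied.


cube([93, 93, 1430]);
translate([1896, 0, 0]) cube([93, 93, 1430]);
translate([93, 0, 155]) cube([1803, 93, 61]);
translate([93, 0, 1170]) cube([1803, 93, 61]);
translate([232, 93, 52]) cube([68, 15, 1377]);
translate([439, 93, 52]) cube([68, 15, 1377]);
translate([646, 93, 52]) cube([68, 15, 1377]);
translate([853, 93, 52]) cube([68, 15, 1377]);
translate([1060, 93, 52]) cube([68, 15, 1377]);
translate([1267, 93, 52]) cube([68, 15, 1377]);
translate([1474, 93, 52]) cube([68, 15, 1377]);
translate([1681, 93, 52]) cube([68, 15, 1377]);


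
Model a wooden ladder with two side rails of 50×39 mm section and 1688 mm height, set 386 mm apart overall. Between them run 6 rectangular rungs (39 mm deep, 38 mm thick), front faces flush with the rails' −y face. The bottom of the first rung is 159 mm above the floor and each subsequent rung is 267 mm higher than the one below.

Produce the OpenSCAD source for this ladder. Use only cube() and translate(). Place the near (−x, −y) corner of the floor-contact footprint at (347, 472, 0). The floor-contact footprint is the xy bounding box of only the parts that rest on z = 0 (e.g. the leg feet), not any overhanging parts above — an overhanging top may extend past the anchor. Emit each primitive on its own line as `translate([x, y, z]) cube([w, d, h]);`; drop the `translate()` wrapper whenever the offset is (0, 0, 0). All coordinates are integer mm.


translate([347, 472, 0]) cube([50, 39, 1688]);
translate([683, 472, 0]) cube([50, 39, 1688]);
translate([397, 472, 159]) cube([286, 39, 38]);
translate([397, 472, 426]) cube([286, 39, 38]);
translate([397, 472, 693]) cube([286, 39, 38]);
translate([397, 472, 960]) cube([286, 39, 38]);
translate([397, 472, 1227]) cube([286, 39, 38]);
translate([397, 472, 1494]) cube([286, 39, 38]);


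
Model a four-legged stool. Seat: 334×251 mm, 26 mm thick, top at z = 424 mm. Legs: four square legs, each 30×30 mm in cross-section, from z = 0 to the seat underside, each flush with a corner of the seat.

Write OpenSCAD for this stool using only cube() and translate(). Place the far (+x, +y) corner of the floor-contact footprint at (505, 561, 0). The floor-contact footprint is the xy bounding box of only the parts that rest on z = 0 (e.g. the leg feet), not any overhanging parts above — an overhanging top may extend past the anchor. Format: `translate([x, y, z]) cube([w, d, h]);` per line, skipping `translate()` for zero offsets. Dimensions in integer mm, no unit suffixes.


translate([171, 310, 398]) cube([334, 251, 26]);
translate([171, 310, 0]) cube([30, 30, 398]);
translate([475, 310, 0]) cube([30, 30, 398]);
translate([171, 531, 0]) cube([30, 30, 398]);
translate([475, 531, 0]) cube([30, 30, 398]);


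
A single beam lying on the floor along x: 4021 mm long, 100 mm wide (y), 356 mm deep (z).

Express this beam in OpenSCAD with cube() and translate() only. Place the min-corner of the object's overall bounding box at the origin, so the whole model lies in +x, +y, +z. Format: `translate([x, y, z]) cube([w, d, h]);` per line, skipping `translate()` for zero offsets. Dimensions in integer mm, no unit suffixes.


cube([4021, 100, 356]);


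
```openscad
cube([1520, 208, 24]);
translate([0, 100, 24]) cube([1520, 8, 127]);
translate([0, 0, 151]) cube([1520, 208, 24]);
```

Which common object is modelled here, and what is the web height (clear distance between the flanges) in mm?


An I-beam. The web height is 127 mm.

Two wide flanges with a thin centred web — an I-beam. Overall 175 mm minus two 24 mm flanges gives a web of 175 − 2·24 = 127 mm.
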